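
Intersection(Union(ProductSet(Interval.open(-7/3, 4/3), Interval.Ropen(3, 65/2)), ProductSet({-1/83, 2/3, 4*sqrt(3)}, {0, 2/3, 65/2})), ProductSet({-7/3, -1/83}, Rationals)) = ProductSet({-1/83}, Union({0, 2/3, 65/2}, Intersection(Interval.Ropen(3, 65/2), Rationals)))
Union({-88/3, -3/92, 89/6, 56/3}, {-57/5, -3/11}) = {-88/3, -57/5, -3/11, -3/92, 89/6, 56/3}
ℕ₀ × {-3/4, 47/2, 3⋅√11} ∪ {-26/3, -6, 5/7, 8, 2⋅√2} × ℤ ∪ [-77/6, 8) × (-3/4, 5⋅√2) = (ℕ₀ × {-3/4, 47/2, 3⋅√11}) ∪ ({-26/3, -6, 5/7, 8, 2⋅√2} × ℤ) ∪ ([-77/6, 8) × (-3/4, 5⋅√2))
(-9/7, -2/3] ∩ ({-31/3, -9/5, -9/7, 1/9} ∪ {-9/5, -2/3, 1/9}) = {-2/3}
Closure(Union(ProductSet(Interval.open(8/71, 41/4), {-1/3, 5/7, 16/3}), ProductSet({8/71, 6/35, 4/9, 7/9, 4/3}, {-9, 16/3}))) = Union(ProductSet({8/71, 6/35, 4/9, 7/9, 4/3}, {-9, 16/3}), ProductSet(Interval(8/71, 41/4), {-1/3, 5/7, 16/3}))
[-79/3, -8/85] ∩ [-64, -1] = [-79/3, -1]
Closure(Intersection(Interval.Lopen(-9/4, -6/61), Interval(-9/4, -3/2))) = Interval(-9/4, -3/2)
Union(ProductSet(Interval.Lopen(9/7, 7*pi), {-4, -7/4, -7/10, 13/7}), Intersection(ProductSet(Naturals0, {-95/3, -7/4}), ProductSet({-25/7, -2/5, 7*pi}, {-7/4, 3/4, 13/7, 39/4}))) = ProductSet(Interval.Lopen(9/7, 7*pi), {-4, -7/4, -7/10, 13/7})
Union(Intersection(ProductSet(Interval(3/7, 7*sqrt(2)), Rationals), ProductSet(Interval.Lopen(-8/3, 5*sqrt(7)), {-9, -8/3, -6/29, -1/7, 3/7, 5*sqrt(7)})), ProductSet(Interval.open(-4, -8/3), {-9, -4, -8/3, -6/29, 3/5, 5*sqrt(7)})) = Union(ProductSet(Interval.open(-4, -8/3), {-9, -4, -8/3, -6/29, 3/5, 5*sqrt(7)}), ProductSet(Interval(3/7, 7*sqrt(2)), {-9, -8/3, -6/29, -1/7, 3/7}))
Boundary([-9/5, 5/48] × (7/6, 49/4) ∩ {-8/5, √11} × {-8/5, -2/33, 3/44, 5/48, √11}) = {-8/5} × {√11}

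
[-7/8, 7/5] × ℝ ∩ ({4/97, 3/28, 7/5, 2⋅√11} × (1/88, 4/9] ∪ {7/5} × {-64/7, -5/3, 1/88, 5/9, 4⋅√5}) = ({4/97, 3/28, 7/5} × (1/88, 4/9]) ∪ ({7/5} × {-64/7, -5/3, 1/88, 5/9, 4⋅√5})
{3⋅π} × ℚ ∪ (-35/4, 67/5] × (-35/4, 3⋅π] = ({3⋅π} × ℚ) ∪ ((-35/4, 67/5] × (-35/4, 3⋅π])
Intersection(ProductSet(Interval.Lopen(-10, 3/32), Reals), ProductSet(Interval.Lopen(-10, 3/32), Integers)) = ProductSet(Interval.Lopen(-10, 3/32), Integers)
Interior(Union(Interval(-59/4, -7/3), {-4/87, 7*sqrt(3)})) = Interval.open(-59/4, -7/3)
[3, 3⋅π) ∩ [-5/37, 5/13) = ∅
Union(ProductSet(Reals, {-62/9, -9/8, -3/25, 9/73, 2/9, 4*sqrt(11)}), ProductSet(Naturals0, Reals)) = Union(ProductSet(Naturals0, Reals), ProductSet(Reals, {-62/9, -9/8, -3/25, 9/73, 2/9, 4*sqrt(11)}))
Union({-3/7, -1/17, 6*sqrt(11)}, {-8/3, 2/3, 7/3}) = {-8/3, -3/7, -1/17, 2/3, 7/3, 6*sqrt(11)}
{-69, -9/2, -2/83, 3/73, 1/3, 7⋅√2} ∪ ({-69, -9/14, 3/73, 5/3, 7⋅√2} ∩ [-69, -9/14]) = {-69, -9/2, -9/14, -2/83, 3/73, 1/3, 7⋅√2}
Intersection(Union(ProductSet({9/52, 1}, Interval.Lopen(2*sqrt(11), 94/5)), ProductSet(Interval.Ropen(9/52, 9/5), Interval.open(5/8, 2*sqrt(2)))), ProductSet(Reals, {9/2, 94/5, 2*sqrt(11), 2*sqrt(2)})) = ProductSet({9/52, 1}, {94/5})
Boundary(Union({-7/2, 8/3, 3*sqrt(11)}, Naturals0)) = Union({-7/2, 8/3, 3*sqrt(11)}, Naturals0)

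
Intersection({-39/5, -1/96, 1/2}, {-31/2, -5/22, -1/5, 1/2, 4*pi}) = {1/2}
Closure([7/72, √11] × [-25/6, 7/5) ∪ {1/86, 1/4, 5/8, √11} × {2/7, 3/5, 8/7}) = ({1/86, 1/4, 5/8, √11} × {2/7, 3/5, 8/7}) ∪ ([7/72, √11] × [-25/6, 7/5])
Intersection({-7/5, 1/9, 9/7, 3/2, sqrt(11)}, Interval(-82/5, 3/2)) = {-7/5, 1/9, 9/7, 3/2}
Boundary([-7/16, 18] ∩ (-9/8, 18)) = {-7/16, 18}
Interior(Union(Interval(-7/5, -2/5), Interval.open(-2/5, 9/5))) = Interval.open(-7/5, 9/5)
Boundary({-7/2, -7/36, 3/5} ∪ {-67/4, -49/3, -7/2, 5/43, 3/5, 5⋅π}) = {-67/4, -49/3, -7/2, -7/36, 5/43, 3/5, 5⋅π}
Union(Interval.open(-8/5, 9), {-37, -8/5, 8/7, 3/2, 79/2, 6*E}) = Union({-37, 79/2, 6*E}, Interval.Ropen(-8/5, 9))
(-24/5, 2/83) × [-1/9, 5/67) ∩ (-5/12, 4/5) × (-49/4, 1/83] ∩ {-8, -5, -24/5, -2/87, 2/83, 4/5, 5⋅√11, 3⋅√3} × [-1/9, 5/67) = {-2/87} × [-1/9, 1/83]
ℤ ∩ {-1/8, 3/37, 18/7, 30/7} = ∅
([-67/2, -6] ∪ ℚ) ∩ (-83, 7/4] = [-67/2, -6] ∪ (ℚ ∩ (-83, 7/4])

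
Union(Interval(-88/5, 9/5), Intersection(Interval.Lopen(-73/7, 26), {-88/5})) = Interval(-88/5, 9/5)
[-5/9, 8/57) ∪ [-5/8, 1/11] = [-5/8, 8/57)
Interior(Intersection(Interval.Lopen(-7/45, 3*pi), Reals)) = Interval.open(-7/45, 3*pi)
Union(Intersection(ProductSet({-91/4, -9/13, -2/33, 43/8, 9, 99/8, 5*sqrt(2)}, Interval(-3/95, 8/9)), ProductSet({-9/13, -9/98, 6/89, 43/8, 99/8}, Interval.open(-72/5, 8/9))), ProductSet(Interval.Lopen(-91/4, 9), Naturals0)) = Union(ProductSet({-9/13, 43/8, 99/8}, Interval.Ropen(-3/95, 8/9)), ProductSet(Interval.Lopen(-91/4, 9), Naturals0))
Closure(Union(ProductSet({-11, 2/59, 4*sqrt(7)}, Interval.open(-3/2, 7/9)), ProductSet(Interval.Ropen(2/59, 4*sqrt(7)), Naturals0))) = Union(ProductSet({-11, 2/59, 4*sqrt(7)}, Interval(-3/2, 7/9)), ProductSet(Interval(2/59, 4*sqrt(7)), Naturals0))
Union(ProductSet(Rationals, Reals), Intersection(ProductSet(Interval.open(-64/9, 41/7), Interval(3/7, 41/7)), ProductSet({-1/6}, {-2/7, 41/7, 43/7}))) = ProductSet(Rationals, Reals)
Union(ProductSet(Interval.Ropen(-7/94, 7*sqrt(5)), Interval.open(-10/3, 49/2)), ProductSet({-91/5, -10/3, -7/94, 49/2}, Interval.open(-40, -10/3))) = Union(ProductSet({-91/5, -10/3, -7/94, 49/2}, Interval.open(-40, -10/3)), ProductSet(Interval.Ropen(-7/94, 7*sqrt(5)), Interval.open(-10/3, 49/2)))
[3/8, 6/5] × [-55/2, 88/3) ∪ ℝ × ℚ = (ℝ × ℚ) ∪ ([3/8, 6/5] × [-55/2, 88/3))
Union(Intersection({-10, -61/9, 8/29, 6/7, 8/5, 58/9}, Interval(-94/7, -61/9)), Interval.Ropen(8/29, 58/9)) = Union({-10, -61/9}, Interval.Ropen(8/29, 58/9))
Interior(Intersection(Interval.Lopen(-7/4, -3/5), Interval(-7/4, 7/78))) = Interval.open(-7/4, -3/5)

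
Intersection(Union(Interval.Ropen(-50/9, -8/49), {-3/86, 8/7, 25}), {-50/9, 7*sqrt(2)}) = {-50/9}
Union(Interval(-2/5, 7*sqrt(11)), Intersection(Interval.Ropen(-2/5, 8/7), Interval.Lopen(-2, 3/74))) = Interval(-2/5, 7*sqrt(11))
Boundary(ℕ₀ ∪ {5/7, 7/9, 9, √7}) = ℕ₀ ∪ {5/7, 7/9, √7}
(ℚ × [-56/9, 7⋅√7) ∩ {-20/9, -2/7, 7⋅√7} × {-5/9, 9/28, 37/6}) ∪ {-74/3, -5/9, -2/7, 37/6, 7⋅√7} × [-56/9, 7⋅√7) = ({-20/9, -2/7} × {-5/9, 9/28, 37/6}) ∪ ({-74/3, -5/9, -2/7, 37/6, 7⋅√7} × [-56/9, 7⋅√7))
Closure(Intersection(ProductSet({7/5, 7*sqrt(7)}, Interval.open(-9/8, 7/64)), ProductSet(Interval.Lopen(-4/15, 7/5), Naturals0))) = ProductSet({7/5}, Range(0, 1, 1))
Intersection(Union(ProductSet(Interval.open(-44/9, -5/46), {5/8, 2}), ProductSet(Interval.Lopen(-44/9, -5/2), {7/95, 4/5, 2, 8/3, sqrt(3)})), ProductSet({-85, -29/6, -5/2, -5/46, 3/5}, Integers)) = ProductSet({-29/6, -5/2}, {2})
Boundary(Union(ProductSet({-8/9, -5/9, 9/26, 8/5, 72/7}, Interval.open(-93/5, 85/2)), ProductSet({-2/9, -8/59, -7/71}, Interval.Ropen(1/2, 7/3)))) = Union(ProductSet({-2/9, -8/59, -7/71}, Interval(1/2, 7/3)), ProductSet({-8/9, -5/9, 9/26, 8/5, 72/7}, Interval(-93/5, 85/2)))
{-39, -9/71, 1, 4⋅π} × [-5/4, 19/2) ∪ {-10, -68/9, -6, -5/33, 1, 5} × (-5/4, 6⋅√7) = ({-39, -9/71, 1, 4⋅π} × [-5/4, 19/2)) ∪ ({-10, -68/9, -6, -5/33, 1, 5} × (-5/4, 6⋅√7))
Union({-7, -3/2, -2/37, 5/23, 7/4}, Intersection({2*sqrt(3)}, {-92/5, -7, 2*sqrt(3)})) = {-7, -3/2, -2/37, 5/23, 7/4, 2*sqrt(3)}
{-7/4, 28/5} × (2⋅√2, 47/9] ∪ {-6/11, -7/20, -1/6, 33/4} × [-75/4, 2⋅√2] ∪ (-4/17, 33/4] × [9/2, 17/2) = ((-4/17, 33/4] × [9/2, 17/2)) ∪ ({-7/4, 28/5} × (2⋅√2, 47/9]) ∪ ({-6/11, -7/20, -1/6, 33/4} × [-75/4, 2⋅√2])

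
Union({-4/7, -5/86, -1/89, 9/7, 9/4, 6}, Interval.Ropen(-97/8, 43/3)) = Interval.Ropen(-97/8, 43/3)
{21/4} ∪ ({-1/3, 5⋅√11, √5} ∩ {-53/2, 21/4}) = {21/4}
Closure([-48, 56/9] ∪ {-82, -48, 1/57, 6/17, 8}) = {-82, 8} ∪ [-48, 56/9]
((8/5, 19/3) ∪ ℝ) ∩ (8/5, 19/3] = (8/5, 19/3]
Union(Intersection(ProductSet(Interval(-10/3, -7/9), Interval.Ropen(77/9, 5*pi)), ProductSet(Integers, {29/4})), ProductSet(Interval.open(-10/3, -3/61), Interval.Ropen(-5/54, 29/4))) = ProductSet(Interval.open(-10/3, -3/61), Interval.Ropen(-5/54, 29/4))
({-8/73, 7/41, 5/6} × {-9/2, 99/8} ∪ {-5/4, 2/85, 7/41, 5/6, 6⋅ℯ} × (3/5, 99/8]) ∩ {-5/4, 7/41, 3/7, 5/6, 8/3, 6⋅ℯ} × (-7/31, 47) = {-5/4, 7/41, 5/6, 6⋅ℯ} × (3/5, 99/8]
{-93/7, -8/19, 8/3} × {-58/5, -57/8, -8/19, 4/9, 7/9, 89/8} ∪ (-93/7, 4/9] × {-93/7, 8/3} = ((-93/7, 4/9] × {-93/7, 8/3}) ∪ ({-93/7, -8/19, 8/3} × {-58/5, -57/8, -8/19, 4/9, 7/9, 89/8})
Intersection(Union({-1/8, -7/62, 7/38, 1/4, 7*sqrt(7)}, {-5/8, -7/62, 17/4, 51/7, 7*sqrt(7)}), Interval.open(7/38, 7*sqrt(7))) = {1/4, 17/4, 51/7}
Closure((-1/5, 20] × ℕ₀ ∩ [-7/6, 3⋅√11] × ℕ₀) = [-1/5, 3⋅√11] × ℕ₀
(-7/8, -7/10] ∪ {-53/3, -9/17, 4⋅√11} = {-53/3, -9/17, 4⋅√11} ∪ (-7/8, -7/10]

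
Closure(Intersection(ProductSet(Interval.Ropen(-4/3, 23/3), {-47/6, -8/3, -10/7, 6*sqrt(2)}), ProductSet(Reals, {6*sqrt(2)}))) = ProductSet(Interval(-4/3, 23/3), {6*sqrt(2)})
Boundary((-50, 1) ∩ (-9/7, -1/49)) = {-9/7, -1/49}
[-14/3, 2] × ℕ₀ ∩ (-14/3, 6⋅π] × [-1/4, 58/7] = (-14/3, 2] × {0, 1, …, 8}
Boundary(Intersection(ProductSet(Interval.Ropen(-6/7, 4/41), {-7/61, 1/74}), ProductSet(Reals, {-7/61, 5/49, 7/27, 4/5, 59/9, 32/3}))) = ProductSet(Interval(-6/7, 4/41), {-7/61})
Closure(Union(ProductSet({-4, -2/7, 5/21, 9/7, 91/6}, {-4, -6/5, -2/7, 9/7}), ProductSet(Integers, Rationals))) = Union(ProductSet({-4, -2/7, 5/21, 9/7, 91/6}, {-4, -6/5, -2/7, 9/7}), ProductSet(Integers, Reals))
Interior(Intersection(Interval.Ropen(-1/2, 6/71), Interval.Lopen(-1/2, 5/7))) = Interval.open(-1/2, 6/71)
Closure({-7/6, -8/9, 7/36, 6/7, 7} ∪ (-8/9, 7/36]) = {-7/6, 6/7, 7} ∪ [-8/9, 7/36]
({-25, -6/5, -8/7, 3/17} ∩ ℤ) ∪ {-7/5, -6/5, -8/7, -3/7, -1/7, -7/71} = {-25, -7/5, -6/5, -8/7, -3/7, -1/7, -7/71}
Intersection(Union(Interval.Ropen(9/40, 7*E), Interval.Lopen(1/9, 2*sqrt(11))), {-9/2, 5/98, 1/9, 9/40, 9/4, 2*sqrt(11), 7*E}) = {9/40, 9/4, 2*sqrt(11)}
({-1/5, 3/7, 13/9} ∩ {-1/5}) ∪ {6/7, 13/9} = {-1/5, 6/7, 13/9}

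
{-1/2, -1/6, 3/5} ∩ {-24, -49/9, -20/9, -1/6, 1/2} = {-1/6}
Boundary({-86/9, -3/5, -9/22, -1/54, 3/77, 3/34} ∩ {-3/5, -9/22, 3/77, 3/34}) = {-3/5, -9/22, 3/77, 3/34}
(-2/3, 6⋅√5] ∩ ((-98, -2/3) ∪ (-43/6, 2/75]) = (-2/3, 2/75]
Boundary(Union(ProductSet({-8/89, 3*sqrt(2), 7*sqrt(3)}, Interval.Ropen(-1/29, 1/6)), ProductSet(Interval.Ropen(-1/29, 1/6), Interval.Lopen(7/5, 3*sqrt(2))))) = Union(ProductSet({-1/29, 1/6}, Interval(7/5, 3*sqrt(2))), ProductSet({-8/89, 3*sqrt(2), 7*sqrt(3)}, Interval(-1/29, 1/6)), ProductSet(Interval(-1/29, 1/6), {7/5, 3*sqrt(2)}))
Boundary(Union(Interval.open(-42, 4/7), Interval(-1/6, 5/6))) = {-42, 5/6}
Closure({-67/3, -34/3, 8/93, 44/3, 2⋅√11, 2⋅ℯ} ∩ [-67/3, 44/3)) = {-67/3, -34/3, 8/93, 2⋅√11, 2⋅ℯ}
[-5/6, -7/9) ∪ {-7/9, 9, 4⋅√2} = [-5/6, -7/9] ∪ {9, 4⋅√2}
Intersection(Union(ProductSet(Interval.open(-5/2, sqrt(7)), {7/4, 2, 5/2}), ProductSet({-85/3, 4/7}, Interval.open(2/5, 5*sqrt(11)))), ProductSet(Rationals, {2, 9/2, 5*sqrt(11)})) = Union(ProductSet({-85/3, 4/7}, {2, 9/2}), ProductSet(Intersection(Interval.open(-5/2, sqrt(7)), Rationals), {2}))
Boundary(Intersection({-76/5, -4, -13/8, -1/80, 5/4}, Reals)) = {-76/5, -4, -13/8, -1/80, 5/4}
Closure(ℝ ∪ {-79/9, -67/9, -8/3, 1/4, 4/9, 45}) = ℝ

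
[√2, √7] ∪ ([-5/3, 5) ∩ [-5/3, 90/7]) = [-5/3, 5)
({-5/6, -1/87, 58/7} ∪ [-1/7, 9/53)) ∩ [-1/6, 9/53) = [-1/7, 9/53)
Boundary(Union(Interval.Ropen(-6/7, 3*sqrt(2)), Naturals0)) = Union(Complement(Naturals0, Interval.open(-6/7, 3*sqrt(2))), {-6/7, 3*sqrt(2)})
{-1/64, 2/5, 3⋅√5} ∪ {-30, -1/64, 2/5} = {-30, -1/64, 2/5, 3⋅√5}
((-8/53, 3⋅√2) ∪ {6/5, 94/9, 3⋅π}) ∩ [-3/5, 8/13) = (-8/53, 8/13)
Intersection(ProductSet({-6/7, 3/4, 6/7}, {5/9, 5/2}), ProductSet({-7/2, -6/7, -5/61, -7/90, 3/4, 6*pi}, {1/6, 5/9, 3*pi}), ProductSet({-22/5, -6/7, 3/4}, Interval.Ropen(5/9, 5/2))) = ProductSet({-6/7, 3/4}, {5/9})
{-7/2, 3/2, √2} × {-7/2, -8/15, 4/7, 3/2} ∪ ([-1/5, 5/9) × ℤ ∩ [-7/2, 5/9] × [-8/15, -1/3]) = {-7/2, 3/2, √2} × {-7/2, -8/15, 4/7, 3/2}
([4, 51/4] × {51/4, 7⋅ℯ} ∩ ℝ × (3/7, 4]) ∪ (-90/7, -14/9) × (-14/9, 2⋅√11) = (-90/7, -14/9) × (-14/9, 2⋅√11)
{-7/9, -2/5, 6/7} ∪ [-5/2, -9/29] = [-5/2, -9/29] ∪ {6/7}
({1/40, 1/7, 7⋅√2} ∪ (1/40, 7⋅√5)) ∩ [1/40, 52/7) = [1/40, 52/7)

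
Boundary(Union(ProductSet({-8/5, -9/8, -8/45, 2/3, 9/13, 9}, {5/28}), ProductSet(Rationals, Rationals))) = ProductSet(Reals, Reals)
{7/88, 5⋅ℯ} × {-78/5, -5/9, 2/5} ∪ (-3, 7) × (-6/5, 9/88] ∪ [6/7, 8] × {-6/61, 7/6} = ([6/7, 8] × {-6/61, 7/6}) ∪ ({7/88, 5⋅ℯ} × {-78/5, -5/9, 2/5}) ∪ ((-3, 7) × (-6/5, 9/88])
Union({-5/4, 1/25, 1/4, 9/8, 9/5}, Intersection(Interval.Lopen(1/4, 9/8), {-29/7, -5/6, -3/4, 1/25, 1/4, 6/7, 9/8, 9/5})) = {-5/4, 1/25, 1/4, 6/7, 9/8, 9/5}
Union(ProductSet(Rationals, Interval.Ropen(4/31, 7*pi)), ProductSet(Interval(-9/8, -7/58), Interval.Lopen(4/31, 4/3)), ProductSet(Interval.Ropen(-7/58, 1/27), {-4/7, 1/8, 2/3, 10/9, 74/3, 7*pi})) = Union(ProductSet(Interval(-9/8, -7/58), Interval.Lopen(4/31, 4/3)), ProductSet(Interval.Ropen(-7/58, 1/27), {-4/7, 1/8, 2/3, 10/9, 74/3, 7*pi}), ProductSet(Rationals, Interval.Ropen(4/31, 7*pi)))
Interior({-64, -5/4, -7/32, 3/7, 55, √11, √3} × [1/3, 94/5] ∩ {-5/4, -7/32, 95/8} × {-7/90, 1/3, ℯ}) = ∅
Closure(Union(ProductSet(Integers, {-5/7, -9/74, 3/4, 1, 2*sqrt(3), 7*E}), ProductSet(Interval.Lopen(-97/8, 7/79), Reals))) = Union(ProductSet(Integers, {-5/7, -9/74, 3/4, 1, 2*sqrt(3), 7*E}), ProductSet(Interval(-97/8, 7/79), Reals))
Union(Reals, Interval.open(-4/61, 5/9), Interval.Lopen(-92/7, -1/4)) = Interval(-oo, oo)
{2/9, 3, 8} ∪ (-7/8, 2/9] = (-7/8, 2/9] ∪ {3, 8}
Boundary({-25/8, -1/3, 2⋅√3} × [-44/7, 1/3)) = {-25/8, -1/3, 2⋅√3} × [-44/7, 1/3]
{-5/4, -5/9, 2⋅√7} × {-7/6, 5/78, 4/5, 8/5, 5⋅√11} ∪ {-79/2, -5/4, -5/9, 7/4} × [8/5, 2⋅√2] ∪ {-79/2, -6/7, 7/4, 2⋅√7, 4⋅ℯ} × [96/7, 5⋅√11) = ({-79/2, -5/4, -5/9, 7/4} × [8/5, 2⋅√2]) ∪ ({-5/4, -5/9, 2⋅√7} × {-7/6, 5/78, 4/5, 8/5, 5⋅√11}) ∪ ({-79/2, -6/7, 7/4, 2⋅√7, 4⋅ℯ} × [96/7, 5⋅√11))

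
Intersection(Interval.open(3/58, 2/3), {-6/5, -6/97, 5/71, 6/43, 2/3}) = {5/71, 6/43}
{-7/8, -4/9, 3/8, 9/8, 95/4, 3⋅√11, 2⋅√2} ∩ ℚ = {-7/8, -4/9, 3/8, 9/8, 95/4}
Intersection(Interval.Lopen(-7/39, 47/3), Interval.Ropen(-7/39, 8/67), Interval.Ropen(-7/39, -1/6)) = Interval.open(-7/39, -1/6)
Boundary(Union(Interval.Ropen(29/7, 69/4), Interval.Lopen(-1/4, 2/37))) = {-1/4, 2/37, 29/7, 69/4}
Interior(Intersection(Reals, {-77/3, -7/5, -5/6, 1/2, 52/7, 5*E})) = EmptySet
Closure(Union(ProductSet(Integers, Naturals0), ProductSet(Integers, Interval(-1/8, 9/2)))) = ProductSet(Integers, Union(Complement(Naturals0, Interval.open(-1/8, 9/2)), Interval(-1/8, 9/2), Naturals0))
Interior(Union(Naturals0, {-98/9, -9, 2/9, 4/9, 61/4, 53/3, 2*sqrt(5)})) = EmptySet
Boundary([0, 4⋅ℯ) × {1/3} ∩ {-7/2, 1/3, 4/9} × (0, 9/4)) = {1/3, 4/9} × {1/3}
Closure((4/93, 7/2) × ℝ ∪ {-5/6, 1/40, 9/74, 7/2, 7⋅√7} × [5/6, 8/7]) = ([4/93, 7/2] × ℝ) ∪ ({-5/6, 1/40, 9/74, 7/2, 7⋅√7} × [5/6, 8/7])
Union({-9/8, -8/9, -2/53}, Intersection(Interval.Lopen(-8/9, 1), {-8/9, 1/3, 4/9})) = {-9/8, -8/9, -2/53, 1/3, 4/9}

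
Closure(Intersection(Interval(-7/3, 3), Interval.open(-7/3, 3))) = Interval(-7/3, 3)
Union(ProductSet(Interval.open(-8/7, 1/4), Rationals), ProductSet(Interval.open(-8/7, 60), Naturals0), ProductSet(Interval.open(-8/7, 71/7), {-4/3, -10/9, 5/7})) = Union(ProductSet(Interval.open(-8/7, 1/4), Rationals), ProductSet(Interval.open(-8/7, 71/7), {-4/3, -10/9, 5/7}), ProductSet(Interval.open(-8/7, 60), Naturals0))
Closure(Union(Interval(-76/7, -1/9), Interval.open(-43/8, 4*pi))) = Interval(-76/7, 4*pi)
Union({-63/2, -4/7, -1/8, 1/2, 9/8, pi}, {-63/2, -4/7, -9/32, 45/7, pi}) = {-63/2, -4/7, -9/32, -1/8, 1/2, 9/8, 45/7, pi}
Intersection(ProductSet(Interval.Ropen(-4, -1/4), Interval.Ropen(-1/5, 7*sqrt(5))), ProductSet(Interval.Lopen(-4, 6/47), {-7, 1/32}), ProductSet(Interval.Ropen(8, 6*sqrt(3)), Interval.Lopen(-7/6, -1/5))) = EmptySet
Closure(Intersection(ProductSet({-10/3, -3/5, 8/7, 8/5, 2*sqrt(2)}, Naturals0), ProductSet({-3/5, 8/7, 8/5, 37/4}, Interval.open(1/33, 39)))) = ProductSet({-3/5, 8/7, 8/5}, Range(1, 39, 1))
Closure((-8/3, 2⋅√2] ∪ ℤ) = ℤ ∪ [-8/3, 2⋅√2]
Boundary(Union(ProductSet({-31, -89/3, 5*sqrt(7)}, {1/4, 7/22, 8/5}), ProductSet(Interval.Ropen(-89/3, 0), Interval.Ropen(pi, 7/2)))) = Union(ProductSet({-89/3, 0}, Interval(pi, 7/2)), ProductSet({-31, -89/3, 5*sqrt(7)}, {1/4, 7/22, 8/5}), ProductSet(Interval(-89/3, 0), {7/2, pi}))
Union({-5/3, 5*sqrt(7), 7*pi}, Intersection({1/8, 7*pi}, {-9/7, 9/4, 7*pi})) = {-5/3, 5*sqrt(7), 7*pi}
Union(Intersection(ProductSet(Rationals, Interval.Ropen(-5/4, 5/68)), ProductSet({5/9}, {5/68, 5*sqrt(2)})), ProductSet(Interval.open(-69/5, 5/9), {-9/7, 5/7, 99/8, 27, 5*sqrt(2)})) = ProductSet(Interval.open(-69/5, 5/9), {-9/7, 5/7, 99/8, 27, 5*sqrt(2)})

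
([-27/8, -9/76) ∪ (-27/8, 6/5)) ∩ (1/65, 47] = (1/65, 6/5)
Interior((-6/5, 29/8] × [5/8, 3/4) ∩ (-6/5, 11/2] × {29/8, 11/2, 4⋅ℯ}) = ∅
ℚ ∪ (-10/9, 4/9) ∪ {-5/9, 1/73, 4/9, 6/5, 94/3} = ℚ ∪ [-10/9, 4/9]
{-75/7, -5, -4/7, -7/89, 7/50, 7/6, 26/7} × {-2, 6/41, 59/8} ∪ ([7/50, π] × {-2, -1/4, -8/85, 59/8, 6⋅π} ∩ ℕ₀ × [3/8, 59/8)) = {-75/7, -5, -4/7, -7/89, 7/50, 7/6, 26/7} × {-2, 6/41, 59/8}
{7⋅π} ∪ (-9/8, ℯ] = (-9/8, ℯ] ∪ {7⋅π}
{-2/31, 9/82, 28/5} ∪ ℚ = ℚ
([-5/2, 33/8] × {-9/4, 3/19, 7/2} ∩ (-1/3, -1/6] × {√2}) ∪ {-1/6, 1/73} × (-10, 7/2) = {-1/6, 1/73} × (-10, 7/2)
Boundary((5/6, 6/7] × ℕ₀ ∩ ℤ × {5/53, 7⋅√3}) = ∅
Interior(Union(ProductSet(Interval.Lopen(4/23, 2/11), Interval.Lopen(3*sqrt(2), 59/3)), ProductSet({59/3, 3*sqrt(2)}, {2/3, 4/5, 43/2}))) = ProductSet(Interval.open(4/23, 2/11), Interval.open(3*sqrt(2), 59/3))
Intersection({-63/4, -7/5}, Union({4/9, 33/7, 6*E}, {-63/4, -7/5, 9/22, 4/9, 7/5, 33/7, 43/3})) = {-63/4, -7/5}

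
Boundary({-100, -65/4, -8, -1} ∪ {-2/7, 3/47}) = {-100, -65/4, -8, -1, -2/7, 3/47}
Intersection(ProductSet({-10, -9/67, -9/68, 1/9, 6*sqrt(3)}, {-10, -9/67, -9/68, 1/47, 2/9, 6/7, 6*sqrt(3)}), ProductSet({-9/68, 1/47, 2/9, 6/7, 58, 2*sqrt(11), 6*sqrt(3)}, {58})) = EmptySet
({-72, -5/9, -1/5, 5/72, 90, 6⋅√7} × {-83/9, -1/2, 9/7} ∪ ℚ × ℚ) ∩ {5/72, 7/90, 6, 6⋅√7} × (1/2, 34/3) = ({5/72, 6⋅√7} × {9/7}) ∪ ({5/72, 7/90, 6} × (ℚ ∩ (1/2, 34/3)))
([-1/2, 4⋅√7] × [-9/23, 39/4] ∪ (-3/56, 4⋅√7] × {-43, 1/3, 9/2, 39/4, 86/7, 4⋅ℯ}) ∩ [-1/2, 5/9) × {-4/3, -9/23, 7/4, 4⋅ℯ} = ([-1/2, 5/9) × {-9/23, 7/4}) ∪ ((-3/56, 5/9) × {4⋅ℯ})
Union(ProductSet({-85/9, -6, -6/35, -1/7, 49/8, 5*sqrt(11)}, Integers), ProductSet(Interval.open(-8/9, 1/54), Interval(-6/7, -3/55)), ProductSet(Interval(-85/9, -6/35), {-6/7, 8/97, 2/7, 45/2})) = Union(ProductSet({-85/9, -6, -6/35, -1/7, 49/8, 5*sqrt(11)}, Integers), ProductSet(Interval(-85/9, -6/35), {-6/7, 8/97, 2/7, 45/2}), ProductSet(Interval.open(-8/9, 1/54), Interval(-6/7, -3/55)))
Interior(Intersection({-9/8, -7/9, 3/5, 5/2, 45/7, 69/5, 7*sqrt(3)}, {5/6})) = EmptySet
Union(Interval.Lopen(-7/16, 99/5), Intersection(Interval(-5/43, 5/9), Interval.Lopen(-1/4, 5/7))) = Interval.Lopen(-7/16, 99/5)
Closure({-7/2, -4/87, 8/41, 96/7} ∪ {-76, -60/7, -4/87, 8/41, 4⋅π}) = {-76, -60/7, -7/2, -4/87, 8/41, 96/7, 4⋅π}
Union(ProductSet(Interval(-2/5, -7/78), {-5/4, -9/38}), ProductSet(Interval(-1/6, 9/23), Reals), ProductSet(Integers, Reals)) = Union(ProductSet(Interval(-2/5, -7/78), {-5/4, -9/38}), ProductSet(Union(Integers, Interval(-1/6, 9/23)), Reals))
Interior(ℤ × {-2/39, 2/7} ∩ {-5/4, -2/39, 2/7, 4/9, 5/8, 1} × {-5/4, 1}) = ∅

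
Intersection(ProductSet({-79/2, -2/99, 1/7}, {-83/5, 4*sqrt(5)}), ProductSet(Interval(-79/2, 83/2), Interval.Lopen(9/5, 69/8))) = EmptySet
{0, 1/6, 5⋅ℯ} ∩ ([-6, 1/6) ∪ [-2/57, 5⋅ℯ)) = {0, 1/6}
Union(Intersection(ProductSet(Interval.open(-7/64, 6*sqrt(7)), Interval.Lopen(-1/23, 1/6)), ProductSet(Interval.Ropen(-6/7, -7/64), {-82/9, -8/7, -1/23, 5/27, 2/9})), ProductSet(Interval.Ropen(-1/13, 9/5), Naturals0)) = ProductSet(Interval.Ropen(-1/13, 9/5), Naturals0)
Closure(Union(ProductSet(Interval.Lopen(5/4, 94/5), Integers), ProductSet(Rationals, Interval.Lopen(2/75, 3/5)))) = Union(ProductSet(Interval(5/4, 94/5), Integers), ProductSet(Reals, Interval(2/75, 3/5)))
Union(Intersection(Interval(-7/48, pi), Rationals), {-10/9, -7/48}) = Union({-10/9}, Intersection(Interval(-7/48, pi), Rationals))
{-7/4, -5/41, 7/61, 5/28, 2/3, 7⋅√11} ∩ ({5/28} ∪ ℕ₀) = {5/28}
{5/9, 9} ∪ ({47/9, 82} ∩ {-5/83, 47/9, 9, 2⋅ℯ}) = {5/9, 47/9, 9}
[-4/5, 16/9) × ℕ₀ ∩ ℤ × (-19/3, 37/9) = {0, 1} × {0, 1, …, 4}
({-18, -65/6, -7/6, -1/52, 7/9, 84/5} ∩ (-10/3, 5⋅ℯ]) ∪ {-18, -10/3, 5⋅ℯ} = {-18, -10/3, -7/6, -1/52, 7/9, 5⋅ℯ}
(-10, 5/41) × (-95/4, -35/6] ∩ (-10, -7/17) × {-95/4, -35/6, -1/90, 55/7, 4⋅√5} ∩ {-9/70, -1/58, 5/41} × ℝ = ∅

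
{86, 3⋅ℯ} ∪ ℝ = ℝ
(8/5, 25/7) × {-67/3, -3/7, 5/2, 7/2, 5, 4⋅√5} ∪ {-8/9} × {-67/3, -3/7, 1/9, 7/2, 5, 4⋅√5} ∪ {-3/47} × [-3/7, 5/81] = ({-3/47} × [-3/7, 5/81]) ∪ ({-8/9} × {-67/3, -3/7, 1/9, 7/2, 5, 4⋅√5}) ∪ ((8/5, 25/7) × {-67/3, -3/7, 5/2, 7/2, 5, 4⋅√5})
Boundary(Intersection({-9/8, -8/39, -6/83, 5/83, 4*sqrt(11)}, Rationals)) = {-9/8, -8/39, -6/83, 5/83}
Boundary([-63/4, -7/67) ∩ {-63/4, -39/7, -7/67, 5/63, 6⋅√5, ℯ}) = {-63/4, -39/7}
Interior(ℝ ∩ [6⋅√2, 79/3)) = (6⋅√2, 79/3)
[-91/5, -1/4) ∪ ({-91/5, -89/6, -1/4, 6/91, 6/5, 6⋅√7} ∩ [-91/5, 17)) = [-91/5, -1/4] ∪ {6/91, 6/5, 6⋅√7}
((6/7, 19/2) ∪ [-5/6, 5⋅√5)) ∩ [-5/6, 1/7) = [-5/6, 1/7)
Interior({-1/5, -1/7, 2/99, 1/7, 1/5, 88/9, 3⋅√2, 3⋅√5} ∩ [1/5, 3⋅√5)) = ∅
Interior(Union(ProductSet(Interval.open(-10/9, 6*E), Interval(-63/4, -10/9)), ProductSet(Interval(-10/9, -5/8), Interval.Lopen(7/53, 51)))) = Union(ProductSet(Interval.open(-10/9, -5/8), Interval.open(7/53, 51)), ProductSet(Interval.open(-10/9, 6*E), Interval.open(-63/4, -10/9)))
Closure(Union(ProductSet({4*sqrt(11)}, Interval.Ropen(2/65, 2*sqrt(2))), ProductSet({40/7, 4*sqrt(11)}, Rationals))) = ProductSet({40/7, 4*sqrt(11)}, Reals)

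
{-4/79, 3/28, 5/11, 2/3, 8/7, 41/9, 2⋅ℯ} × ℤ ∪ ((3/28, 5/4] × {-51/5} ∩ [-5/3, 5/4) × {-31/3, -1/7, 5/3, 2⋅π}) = {-4/79, 3/28, 5/11, 2/3, 8/7, 41/9, 2⋅ℯ} × ℤ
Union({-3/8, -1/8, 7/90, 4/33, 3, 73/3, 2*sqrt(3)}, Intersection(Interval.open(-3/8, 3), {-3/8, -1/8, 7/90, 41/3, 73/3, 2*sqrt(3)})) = {-3/8, -1/8, 7/90, 4/33, 3, 73/3, 2*sqrt(3)}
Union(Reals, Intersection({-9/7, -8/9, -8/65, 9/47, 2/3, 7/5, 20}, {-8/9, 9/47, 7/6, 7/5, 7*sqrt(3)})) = Reals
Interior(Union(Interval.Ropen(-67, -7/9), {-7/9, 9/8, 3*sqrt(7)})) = Interval.open(-67, -7/9)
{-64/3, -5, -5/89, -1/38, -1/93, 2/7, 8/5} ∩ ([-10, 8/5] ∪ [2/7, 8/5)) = {-5, -5/89, -1/38, -1/93, 2/7, 8/5}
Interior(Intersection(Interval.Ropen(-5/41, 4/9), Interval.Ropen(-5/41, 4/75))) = Interval.open(-5/41, 4/75)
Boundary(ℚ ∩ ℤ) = ℤ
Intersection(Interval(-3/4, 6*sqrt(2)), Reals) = Interval(-3/4, 6*sqrt(2))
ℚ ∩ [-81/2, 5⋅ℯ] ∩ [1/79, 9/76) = ℚ ∩ [1/79, 9/76)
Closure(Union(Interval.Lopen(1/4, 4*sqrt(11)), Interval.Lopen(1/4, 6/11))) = Interval(1/4, 4*sqrt(11))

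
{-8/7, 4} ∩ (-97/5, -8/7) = ∅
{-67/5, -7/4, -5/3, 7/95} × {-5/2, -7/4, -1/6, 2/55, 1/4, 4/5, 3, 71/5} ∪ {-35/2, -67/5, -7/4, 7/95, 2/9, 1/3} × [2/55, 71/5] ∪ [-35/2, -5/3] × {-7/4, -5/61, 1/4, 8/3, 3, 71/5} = ({-35/2, -67/5, -7/4, 7/95, 2/9, 1/3} × [2/55, 71/5]) ∪ ([-35/2, -5/3] × {-7/4, -5/61, 1/4, 8/3, 3, 71/5}) ∪ ({-67/5, -7/4, -5/3, 7/95} × {-5/2, -7/4, -1/6, 2/55, 1/4, 4/5, 3, 71/5})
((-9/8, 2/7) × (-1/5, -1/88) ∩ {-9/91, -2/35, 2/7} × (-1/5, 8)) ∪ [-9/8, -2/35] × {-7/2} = ([-9/8, -2/35] × {-7/2}) ∪ ({-9/91, -2/35} × (-1/5, -1/88))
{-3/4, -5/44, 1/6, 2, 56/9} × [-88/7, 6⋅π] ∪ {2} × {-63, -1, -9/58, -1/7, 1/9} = ({2} × {-63, -1, -9/58, -1/7, 1/9}) ∪ ({-3/4, -5/44, 1/6, 2, 56/9} × [-88/7, 6⋅π])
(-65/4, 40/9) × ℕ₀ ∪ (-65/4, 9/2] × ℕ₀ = (-65/4, 9/2] × ℕ₀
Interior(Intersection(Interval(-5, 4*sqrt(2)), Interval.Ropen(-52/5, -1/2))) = Interval.open(-5, -1/2)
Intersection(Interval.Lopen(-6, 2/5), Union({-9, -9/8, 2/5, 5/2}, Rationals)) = Intersection(Interval.Lopen(-6, 2/5), Rationals)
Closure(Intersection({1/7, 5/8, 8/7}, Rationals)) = {1/7, 5/8, 8/7}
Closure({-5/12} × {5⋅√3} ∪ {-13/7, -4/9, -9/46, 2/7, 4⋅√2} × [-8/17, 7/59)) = ({-5/12} × {5⋅√3}) ∪ ({-13/7, -4/9, -9/46, 2/7, 4⋅√2} × [-8/17, 7/59])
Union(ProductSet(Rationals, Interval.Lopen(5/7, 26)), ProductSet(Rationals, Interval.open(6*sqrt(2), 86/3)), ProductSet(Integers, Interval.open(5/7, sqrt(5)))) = ProductSet(Rationals, Interval.open(5/7, 86/3))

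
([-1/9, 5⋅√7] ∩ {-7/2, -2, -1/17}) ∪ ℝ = ℝ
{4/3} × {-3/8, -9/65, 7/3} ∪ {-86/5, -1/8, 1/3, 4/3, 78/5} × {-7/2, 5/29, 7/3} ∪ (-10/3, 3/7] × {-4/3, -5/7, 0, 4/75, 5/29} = ({4/3} × {-3/8, -9/65, 7/3}) ∪ ({-86/5, -1/8, 1/3, 4/3, 78/5} × {-7/2, 5/29, 7/3}) ∪ ((-10/3, 3/7] × {-4/3, -5/7, 0, 4/75, 5/29})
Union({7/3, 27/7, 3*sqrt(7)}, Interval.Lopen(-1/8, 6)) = Union({3*sqrt(7)}, Interval.Lopen(-1/8, 6))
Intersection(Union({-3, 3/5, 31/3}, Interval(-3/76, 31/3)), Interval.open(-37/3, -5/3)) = {-3}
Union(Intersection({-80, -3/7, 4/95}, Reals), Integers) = Union({-3/7, 4/95}, Integers)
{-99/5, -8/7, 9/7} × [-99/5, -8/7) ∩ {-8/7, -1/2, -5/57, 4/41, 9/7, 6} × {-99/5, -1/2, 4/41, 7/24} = {-8/7, 9/7} × {-99/5}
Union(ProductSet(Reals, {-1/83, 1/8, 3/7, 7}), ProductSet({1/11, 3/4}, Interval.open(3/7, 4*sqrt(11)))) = Union(ProductSet({1/11, 3/4}, Interval.open(3/7, 4*sqrt(11))), ProductSet(Reals, {-1/83, 1/8, 3/7, 7}))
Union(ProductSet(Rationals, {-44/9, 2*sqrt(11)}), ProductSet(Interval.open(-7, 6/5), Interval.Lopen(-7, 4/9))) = Union(ProductSet(Interval.open(-7, 6/5), Interval.Lopen(-7, 4/9)), ProductSet(Rationals, {-44/9, 2*sqrt(11)}))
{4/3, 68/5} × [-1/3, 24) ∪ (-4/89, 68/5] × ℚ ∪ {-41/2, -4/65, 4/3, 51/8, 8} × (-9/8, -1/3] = ((-4/89, 68/5] × ℚ) ∪ ({4/3, 68/5} × [-1/3, 24)) ∪ ({-41/2, -4/65, 4/3, 51/8, 8} × (-9/8, -1/3])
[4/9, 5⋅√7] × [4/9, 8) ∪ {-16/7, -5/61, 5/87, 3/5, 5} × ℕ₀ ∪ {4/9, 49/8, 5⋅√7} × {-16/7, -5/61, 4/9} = ({-16/7, -5/61, 5/87, 3/5, 5} × ℕ₀) ∪ ({4/9, 49/8, 5⋅√7} × {-16/7, -5/61, 4/9}) ∪ ([4/9, 5⋅√7] × [4/9, 8))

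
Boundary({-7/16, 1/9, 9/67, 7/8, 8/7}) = {-7/16, 1/9, 9/67, 7/8, 8/7}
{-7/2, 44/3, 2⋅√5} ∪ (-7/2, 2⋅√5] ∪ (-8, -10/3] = (-8, 2⋅√5] ∪ {44/3}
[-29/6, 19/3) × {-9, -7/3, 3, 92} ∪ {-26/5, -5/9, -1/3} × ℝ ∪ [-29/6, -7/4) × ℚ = ({-26/5, -5/9, -1/3} × ℝ) ∪ ([-29/6, -7/4) × ℚ) ∪ ([-29/6, 19/3) × {-9, -7/3, 3, 92})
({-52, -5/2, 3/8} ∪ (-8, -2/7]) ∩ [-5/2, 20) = [-5/2, -2/7] ∪ {3/8}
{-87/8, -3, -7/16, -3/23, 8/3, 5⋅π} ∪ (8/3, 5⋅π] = {-87/8, -3, -7/16, -3/23} ∪ [8/3, 5⋅π]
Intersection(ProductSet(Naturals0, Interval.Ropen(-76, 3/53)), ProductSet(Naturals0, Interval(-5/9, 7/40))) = ProductSet(Naturals0, Interval.Ropen(-5/9, 3/53))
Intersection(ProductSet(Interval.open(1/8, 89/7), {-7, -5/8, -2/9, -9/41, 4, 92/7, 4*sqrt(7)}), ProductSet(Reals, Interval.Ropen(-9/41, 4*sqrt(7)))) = ProductSet(Interval.open(1/8, 89/7), {-9/41, 4})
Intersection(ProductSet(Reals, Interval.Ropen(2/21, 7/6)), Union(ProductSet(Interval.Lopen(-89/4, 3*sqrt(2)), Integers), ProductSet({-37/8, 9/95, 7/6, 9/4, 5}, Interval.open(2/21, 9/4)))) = Union(ProductSet({-37/8, 9/95, 7/6, 9/4, 5}, Interval.open(2/21, 7/6)), ProductSet(Interval.Lopen(-89/4, 3*sqrt(2)), Range(1, 2, 1)))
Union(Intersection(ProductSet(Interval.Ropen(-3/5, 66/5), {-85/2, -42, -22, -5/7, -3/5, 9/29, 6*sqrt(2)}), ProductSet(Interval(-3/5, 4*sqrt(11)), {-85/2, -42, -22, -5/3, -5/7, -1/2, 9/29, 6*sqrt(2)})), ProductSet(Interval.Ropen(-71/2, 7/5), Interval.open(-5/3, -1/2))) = Union(ProductSet(Interval.Ropen(-71/2, 7/5), Interval.open(-5/3, -1/2)), ProductSet(Interval.Ropen(-3/5, 66/5), {-85/2, -42, -22, -5/7, 9/29, 6*sqrt(2)}))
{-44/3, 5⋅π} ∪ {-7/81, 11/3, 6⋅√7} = {-44/3, -7/81, 11/3, 6⋅√7, 5⋅π}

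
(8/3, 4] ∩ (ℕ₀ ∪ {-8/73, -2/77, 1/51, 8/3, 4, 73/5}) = {3, 4}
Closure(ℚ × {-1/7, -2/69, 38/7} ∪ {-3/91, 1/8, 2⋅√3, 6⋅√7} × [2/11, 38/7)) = (ℝ × {-1/7, -2/69, 38/7}) ∪ ({-3/91, 1/8, 2⋅√3, 6⋅√7} × [2/11, 38/7])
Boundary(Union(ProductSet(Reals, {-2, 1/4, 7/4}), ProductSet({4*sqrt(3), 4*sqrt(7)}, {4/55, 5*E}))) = Union(ProductSet({4*sqrt(3), 4*sqrt(7)}, {4/55, 5*E}), ProductSet(Reals, {-2, 1/4, 7/4}))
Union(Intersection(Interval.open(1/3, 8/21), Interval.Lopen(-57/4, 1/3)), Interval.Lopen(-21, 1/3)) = Interval.Lopen(-21, 1/3)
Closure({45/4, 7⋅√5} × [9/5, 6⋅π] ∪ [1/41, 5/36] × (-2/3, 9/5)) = ([1/41, 5/36] × [-2/3, 9/5]) ∪ ({45/4, 7⋅√5} × [9/5, 6⋅π])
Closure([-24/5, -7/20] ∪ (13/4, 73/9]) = [-24/5, -7/20] ∪ [13/4, 73/9]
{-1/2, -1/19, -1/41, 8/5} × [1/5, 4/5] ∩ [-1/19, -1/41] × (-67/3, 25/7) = {-1/19, -1/41} × [1/5, 4/5]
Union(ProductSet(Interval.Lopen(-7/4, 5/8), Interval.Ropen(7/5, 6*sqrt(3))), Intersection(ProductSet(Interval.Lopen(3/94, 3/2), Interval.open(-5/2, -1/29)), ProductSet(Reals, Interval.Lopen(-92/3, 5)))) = Union(ProductSet(Interval.Lopen(-7/4, 5/8), Interval.Ropen(7/5, 6*sqrt(3))), ProductSet(Interval.Lopen(3/94, 3/2), Interval.open(-5/2, -1/29)))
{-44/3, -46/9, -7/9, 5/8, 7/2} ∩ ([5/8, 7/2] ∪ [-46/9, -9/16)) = {-46/9, -7/9, 5/8, 7/2}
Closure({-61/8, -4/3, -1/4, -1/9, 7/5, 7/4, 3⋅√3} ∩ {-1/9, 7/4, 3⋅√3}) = {-1/9, 7/4, 3⋅√3}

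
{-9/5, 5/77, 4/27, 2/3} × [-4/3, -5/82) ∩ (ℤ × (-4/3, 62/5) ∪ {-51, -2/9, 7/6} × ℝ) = ∅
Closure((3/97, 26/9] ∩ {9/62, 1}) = {9/62, 1}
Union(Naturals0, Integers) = Integers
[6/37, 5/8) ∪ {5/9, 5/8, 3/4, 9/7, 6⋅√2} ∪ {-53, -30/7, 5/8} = {-53, -30/7, 3/4, 9/7, 6⋅√2} ∪ [6/37, 5/8]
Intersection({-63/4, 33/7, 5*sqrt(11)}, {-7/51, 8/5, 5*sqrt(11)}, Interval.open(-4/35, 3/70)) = EmptySet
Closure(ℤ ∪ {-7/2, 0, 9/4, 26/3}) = ℤ ∪ {-7/2, 9/4, 26/3}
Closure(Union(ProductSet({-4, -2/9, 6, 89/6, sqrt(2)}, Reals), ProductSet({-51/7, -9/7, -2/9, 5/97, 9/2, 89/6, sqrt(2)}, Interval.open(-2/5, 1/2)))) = Union(ProductSet({-4, -2/9, 6, 89/6, sqrt(2)}, Reals), ProductSet({-51/7, -9/7, -2/9, 5/97, 9/2, 89/6, sqrt(2)}, Interval(-2/5, 1/2)))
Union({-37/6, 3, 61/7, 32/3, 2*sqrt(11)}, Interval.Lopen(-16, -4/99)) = Union({3, 61/7, 32/3, 2*sqrt(11)}, Interval.Lopen(-16, -4/99))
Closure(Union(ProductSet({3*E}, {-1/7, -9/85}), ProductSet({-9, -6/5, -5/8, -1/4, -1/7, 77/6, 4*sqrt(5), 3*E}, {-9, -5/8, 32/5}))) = Union(ProductSet({3*E}, {-1/7, -9/85}), ProductSet({-9, -6/5, -5/8, -1/4, -1/7, 77/6, 4*sqrt(5), 3*E}, {-9, -5/8, 32/5}))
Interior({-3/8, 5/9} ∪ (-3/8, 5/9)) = (-3/8, 5/9)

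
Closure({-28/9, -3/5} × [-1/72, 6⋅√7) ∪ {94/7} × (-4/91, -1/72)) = ({94/7} × [-4/91, -1/72]) ∪ ({-28/9, -3/5} × [-1/72, 6⋅√7])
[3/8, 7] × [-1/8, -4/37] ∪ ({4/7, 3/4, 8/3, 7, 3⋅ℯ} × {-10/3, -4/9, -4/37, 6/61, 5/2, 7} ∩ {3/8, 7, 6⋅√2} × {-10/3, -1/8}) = ({7} × {-10/3}) ∪ ([3/8, 7] × [-1/8, -4/37])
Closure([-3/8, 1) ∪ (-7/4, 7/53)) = [-7/4, 1]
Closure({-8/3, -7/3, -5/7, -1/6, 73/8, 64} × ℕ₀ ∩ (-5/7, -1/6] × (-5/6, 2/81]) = {-1/6} × {0}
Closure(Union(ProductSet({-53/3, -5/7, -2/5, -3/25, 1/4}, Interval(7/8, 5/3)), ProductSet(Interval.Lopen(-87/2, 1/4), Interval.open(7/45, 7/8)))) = Union(ProductSet({-87/2, 1/4}, Interval(7/45, 7/8)), ProductSet({-53/3, -5/7, -2/5, -3/25, 1/4}, Interval(7/8, 5/3)), ProductSet(Interval(-87/2, 1/4), {7/45, 7/8}), ProductSet(Interval.Lopen(-87/2, 1/4), Interval.open(7/45, 7/8)))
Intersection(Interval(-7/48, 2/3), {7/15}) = {7/15}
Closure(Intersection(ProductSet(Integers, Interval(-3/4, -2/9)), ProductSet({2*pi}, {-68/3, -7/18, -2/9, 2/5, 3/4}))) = EmptySet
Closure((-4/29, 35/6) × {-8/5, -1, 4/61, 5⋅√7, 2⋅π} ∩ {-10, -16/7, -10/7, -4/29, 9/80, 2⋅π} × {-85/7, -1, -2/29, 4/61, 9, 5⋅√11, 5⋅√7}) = {9/80} × {-1, 4/61, 5⋅√7}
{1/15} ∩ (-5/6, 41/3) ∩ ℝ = {1/15}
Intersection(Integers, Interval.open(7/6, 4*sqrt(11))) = Range(2, 14, 1)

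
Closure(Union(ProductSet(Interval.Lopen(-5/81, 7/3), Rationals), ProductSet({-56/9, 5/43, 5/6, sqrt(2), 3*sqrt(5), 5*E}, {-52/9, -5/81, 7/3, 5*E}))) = Union(ProductSet({-56/9, 5/43, 5/6, sqrt(2), 3*sqrt(5), 5*E}, {-52/9, -5/81, 7/3, 5*E}), ProductSet(Interval(-5/81, 7/3), Reals))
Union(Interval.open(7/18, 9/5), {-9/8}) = Union({-9/8}, Interval.open(7/18, 9/5))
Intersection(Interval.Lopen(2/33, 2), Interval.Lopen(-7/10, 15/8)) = Interval.Lopen(2/33, 15/8)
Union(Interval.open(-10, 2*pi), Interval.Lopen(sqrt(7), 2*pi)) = Interval.Lopen(-10, 2*pi)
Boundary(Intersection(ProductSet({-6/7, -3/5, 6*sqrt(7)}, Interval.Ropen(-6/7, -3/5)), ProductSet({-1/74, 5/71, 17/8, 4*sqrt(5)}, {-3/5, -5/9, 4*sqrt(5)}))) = EmptySet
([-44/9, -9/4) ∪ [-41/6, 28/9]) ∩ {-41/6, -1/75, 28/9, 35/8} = {-41/6, -1/75, 28/9}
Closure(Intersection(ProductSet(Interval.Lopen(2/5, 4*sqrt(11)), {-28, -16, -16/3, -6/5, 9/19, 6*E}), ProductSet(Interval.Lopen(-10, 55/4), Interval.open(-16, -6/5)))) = ProductSet(Interval(2/5, 4*sqrt(11)), {-16/3})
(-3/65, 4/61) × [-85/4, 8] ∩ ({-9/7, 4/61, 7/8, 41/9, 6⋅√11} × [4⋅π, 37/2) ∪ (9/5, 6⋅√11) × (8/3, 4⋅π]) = ∅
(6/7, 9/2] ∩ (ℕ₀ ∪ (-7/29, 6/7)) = {1, 2, 3, 4}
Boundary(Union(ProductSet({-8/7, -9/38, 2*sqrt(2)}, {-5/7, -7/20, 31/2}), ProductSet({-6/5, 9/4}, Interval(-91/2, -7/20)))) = Union(ProductSet({-6/5, 9/4}, Interval(-91/2, -7/20)), ProductSet({-8/7, -9/38, 2*sqrt(2)}, {-5/7, -7/20, 31/2}))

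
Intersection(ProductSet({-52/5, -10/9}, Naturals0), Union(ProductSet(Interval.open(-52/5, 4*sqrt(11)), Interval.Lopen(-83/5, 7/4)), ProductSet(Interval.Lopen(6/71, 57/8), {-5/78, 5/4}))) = ProductSet({-10/9}, Range(0, 2, 1))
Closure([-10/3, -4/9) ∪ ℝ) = (-∞, ∞)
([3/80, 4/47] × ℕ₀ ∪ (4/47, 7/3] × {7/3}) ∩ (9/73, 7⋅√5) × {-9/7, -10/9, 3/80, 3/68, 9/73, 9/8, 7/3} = (9/73, 7/3] × {7/3}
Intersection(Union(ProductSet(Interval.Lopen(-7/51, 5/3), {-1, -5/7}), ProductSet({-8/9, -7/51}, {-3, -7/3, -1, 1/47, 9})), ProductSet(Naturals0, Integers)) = ProductSet(Range(0, 2, 1), {-1})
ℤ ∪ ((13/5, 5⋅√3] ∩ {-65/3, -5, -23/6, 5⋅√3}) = ℤ ∪ {5⋅√3}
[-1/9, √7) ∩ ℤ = {0, 1, 2}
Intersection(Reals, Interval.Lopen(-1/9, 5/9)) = Interval.Lopen(-1/9, 5/9)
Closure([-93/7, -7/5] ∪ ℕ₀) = [-93/7, -7/5] ∪ ℕ₀ ∪ (ℕ₀ \ (-93/7, -7/5))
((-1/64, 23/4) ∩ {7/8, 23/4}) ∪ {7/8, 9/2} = {7/8, 9/2}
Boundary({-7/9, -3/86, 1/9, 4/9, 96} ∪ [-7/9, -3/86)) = {-7/9, -3/86, 1/9, 4/9, 96}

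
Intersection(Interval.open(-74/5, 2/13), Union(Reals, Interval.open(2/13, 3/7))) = Interval.open(-74/5, 2/13)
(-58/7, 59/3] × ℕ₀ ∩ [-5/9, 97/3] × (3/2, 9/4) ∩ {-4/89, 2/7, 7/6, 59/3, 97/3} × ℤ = {-4/89, 2/7, 7/6, 59/3} × {2}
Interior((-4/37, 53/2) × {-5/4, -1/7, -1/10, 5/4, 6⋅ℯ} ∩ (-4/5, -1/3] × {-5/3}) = ∅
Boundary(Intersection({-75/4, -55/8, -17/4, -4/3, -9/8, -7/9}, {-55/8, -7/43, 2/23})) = {-55/8}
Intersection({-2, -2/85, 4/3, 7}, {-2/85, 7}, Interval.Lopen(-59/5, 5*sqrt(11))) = {-2/85, 7}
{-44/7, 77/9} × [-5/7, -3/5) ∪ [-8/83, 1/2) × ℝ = ([-8/83, 1/2) × ℝ) ∪ ({-44/7, 77/9} × [-5/7, -3/5))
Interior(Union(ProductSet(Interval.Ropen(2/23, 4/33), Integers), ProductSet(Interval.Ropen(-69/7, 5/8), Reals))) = ProductSet(Interval.open(-69/7, 5/8), Reals)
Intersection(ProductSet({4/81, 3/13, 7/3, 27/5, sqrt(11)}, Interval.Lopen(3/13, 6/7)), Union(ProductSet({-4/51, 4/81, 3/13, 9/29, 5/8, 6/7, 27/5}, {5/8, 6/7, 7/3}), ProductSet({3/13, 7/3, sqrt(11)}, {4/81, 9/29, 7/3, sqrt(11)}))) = Union(ProductSet({4/81, 3/13, 27/5}, {5/8, 6/7}), ProductSet({3/13, 7/3, sqrt(11)}, {9/29}))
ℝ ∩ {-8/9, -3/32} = {-8/9, -3/32}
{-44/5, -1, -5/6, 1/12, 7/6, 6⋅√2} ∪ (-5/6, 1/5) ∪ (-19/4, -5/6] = {-44/5, 7/6, 6⋅√2} ∪ (-19/4, 1/5)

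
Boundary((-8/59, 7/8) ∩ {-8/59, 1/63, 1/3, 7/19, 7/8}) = {1/63, 1/3, 7/19}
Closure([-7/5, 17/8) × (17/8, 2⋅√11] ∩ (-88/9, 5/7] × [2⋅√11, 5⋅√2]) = [-7/5, 5/7] × {2⋅√11}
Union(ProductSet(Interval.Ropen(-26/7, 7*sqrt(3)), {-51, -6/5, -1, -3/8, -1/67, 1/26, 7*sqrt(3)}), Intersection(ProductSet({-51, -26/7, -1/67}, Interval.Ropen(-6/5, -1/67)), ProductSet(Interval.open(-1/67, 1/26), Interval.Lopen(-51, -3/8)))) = ProductSet(Interval.Ropen(-26/7, 7*sqrt(3)), {-51, -6/5, -1, -3/8, -1/67, 1/26, 7*sqrt(3)})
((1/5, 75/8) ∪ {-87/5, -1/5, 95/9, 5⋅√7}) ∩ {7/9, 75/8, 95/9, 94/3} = {7/9, 95/9}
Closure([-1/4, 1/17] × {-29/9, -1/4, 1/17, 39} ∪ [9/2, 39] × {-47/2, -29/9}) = ([9/2, 39] × {-47/2, -29/9}) ∪ ([-1/4, 1/17] × {-29/9, -1/4, 1/17, 39})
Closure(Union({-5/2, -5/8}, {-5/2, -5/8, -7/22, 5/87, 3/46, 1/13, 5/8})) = {-5/2, -5/8, -7/22, 5/87, 3/46, 1/13, 5/8}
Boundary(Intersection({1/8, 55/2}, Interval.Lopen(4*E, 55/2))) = {55/2}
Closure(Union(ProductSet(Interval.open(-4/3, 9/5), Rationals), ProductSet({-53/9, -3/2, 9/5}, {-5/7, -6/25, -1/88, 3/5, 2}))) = Union(ProductSet({-53/9, -3/2, 9/5}, {-5/7, -6/25, -1/88, 3/5, 2}), ProductSet(Interval(-4/3, 9/5), Reals))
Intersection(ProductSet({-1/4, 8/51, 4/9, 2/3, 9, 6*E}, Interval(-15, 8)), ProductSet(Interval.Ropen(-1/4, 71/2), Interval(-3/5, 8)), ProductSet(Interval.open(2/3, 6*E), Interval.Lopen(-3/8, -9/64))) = ProductSet({9}, Interval.Lopen(-3/8, -9/64))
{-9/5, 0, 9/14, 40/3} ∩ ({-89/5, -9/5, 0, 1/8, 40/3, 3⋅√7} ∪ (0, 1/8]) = {-9/5, 0, 40/3}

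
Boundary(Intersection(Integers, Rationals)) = Integers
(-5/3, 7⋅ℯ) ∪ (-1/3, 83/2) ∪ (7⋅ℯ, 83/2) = (-5/3, 83/2)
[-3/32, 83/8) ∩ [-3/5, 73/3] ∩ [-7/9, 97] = [-3/32, 83/8)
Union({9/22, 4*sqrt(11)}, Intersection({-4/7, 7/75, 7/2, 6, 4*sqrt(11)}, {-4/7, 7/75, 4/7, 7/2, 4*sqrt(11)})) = {-4/7, 7/75, 9/22, 7/2, 4*sqrt(11)}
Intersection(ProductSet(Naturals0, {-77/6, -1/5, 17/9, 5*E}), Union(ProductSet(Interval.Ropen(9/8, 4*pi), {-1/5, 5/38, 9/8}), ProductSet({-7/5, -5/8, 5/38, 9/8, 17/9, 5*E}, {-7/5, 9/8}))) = ProductSet(Range(2, 13, 1), {-1/5})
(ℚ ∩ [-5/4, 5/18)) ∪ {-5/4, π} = {π} ∪ (ℚ ∩ [-5/4, 5/18))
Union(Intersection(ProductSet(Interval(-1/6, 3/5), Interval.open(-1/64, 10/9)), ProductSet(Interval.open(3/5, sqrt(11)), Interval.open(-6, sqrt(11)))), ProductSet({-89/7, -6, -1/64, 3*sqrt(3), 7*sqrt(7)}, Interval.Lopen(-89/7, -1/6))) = ProductSet({-89/7, -6, -1/64, 3*sqrt(3), 7*sqrt(7)}, Interval.Lopen(-89/7, -1/6))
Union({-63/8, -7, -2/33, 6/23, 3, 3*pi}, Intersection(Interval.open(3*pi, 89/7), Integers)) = Union({-63/8, -7, -2/33, 6/23, 3, 3*pi}, Range(10, 13, 1))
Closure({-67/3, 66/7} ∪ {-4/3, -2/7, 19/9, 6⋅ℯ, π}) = {-67/3, -4/3, -2/7, 19/9, 66/7, 6⋅ℯ, π}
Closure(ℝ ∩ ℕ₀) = ℕ₀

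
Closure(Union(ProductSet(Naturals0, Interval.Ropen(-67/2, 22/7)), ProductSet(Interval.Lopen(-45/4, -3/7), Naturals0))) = Union(ProductSet(Interval(-45/4, -3/7), Naturals0), ProductSet(Naturals0, Interval(-67/2, 22/7)))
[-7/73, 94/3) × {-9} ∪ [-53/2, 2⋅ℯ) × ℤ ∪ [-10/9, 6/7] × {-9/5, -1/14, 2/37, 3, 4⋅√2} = ([-7/73, 94/3) × {-9}) ∪ ([-53/2, 2⋅ℯ) × ℤ) ∪ ([-10/9, 6/7] × {-9/5, -1/14, 2/37, 3, 4⋅√2})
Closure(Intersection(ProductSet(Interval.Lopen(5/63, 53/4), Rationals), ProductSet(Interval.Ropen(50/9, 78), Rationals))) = ProductSet(Interval(50/9, 53/4), Reals)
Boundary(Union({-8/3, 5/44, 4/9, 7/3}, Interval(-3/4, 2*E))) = {-8/3, -3/4, 2*E}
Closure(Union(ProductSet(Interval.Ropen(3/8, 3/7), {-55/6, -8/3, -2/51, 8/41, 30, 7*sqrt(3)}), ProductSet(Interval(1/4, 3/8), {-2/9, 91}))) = Union(ProductSet(Interval(1/4, 3/8), {-2/9, 91}), ProductSet(Interval(3/8, 3/7), {-55/6, -8/3, -2/51, 8/41, 30, 7*sqrt(3)}))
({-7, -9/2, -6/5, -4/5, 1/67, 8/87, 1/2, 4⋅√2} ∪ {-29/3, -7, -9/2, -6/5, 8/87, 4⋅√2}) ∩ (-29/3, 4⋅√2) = {-7, -9/2, -6/5, -4/5, 1/67, 8/87, 1/2}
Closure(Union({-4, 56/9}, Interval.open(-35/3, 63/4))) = Interval(-35/3, 63/4)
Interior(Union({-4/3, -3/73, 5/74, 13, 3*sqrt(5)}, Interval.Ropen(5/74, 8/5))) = Interval.open(5/74, 8/5)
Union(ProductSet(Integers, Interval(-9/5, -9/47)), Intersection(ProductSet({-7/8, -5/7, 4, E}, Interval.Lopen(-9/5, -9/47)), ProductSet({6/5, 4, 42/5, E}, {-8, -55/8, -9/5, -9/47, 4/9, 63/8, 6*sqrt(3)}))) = Union(ProductSet({4, E}, {-9/47}), ProductSet(Integers, Interval(-9/5, -9/47)))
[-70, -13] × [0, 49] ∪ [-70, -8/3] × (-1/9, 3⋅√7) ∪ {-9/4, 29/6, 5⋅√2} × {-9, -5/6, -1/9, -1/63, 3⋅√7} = ([-70, -13] × [0, 49]) ∪ ([-70, -8/3] × (-1/9, 3⋅√7)) ∪ ({-9/4, 29/6, 5⋅√2} × {-9, -5/6, -1/9, -1/63, 3⋅√7})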